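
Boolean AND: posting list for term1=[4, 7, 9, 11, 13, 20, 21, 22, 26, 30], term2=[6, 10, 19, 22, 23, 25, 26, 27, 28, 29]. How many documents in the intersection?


Boolean AND: find intersection of posting lists
term1 docs: [4, 7, 9, 11, 13, 20, 21, 22, 26, 30]
term2 docs: [6, 10, 19, 22, 23, 25, 26, 27, 28, 29]
Intersection: [22, 26]
|intersection| = 2

2


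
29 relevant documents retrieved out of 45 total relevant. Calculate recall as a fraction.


Recall = retrieved_relevant / total_relevant
= 29 / 45
= 29 / (29 + 16)
= 29/45

29/45


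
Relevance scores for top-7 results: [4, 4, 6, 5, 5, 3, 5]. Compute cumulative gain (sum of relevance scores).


Cumulative Gain = sum of relevance scores
Position 1: rel=4, running sum=4
Position 2: rel=4, running sum=8
Position 3: rel=6, running sum=14
Position 4: rel=5, running sum=19
Position 5: rel=5, running sum=24
Position 6: rel=3, running sum=27
Position 7: rel=5, running sum=32
CG = 32

32


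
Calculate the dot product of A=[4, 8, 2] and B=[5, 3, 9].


Dot product = sum of element-wise products
A[0]*B[0] = 4*5 = 20
A[1]*B[1] = 8*3 = 24
A[2]*B[2] = 2*9 = 18
Sum = 20 + 24 + 18 = 62

62


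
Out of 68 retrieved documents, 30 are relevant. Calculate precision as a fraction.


Precision = relevant_retrieved / total_retrieved
= 30 / 68
= 30 / (30 + 38)
= 15/34

15/34


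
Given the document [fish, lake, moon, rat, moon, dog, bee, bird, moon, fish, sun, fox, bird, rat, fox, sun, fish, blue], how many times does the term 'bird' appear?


Document has 18 words
Scanning for 'bird':
Found at positions: [7, 12]
Count = 2

2


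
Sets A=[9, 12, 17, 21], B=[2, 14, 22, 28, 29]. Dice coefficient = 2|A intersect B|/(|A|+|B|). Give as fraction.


A intersect B = []
|A intersect B| = 0
|A| = 4, |B| = 5
Dice = 2*0 / (4+5)
= 0 / 9 = 0

0


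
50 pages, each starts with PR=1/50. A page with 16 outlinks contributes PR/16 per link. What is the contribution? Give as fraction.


Initial PR = 1/50 = 1/50
Outlinks = 16
Contribution per link = PR / outlinks
= 1/50 / 16
= 1/800

1/800


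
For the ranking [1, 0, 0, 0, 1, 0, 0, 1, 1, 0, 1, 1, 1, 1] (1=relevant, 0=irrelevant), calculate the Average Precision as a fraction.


Computing P@k for each relevant position:
Position 1: relevant, P@1 = 1/1 = 1
Position 2: not relevant
Position 3: not relevant
Position 4: not relevant
Position 5: relevant, P@5 = 2/5 = 2/5
Position 6: not relevant
Position 7: not relevant
Position 8: relevant, P@8 = 3/8 = 3/8
Position 9: relevant, P@9 = 4/9 = 4/9
Position 10: not relevant
Position 11: relevant, P@11 = 5/11 = 5/11
Position 12: relevant, P@12 = 6/12 = 1/2
Position 13: relevant, P@13 = 7/13 = 7/13
Position 14: relevant, P@14 = 8/14 = 4/7
Sum of P@k = 1 + 2/5 + 3/8 + 4/9 + 5/11 + 1/2 + 7/13 + 4/7 = 1543739/360360
AP = 1543739/360360 / 8 = 1543739/2882880

1543739/2882880


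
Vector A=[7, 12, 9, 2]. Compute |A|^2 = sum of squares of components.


|A|^2 = sum of squared components
A[0]^2 = 7^2 = 49
A[1]^2 = 12^2 = 144
A[2]^2 = 9^2 = 81
A[3]^2 = 2^2 = 4
Sum = 49 + 144 + 81 + 4 = 278

278


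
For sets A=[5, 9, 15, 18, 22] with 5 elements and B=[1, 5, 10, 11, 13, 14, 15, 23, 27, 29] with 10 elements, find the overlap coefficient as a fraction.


A intersect B = [5, 15]
|A intersect B| = 2
min(|A|, |B|) = min(5, 10) = 5
Overlap = 2 / 5 = 2/5

2/5


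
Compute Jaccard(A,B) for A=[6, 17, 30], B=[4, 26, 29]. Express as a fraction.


A intersect B = []
|A intersect B| = 0
A union B = [4, 6, 17, 26, 29, 30]
|A union B| = 6
Jaccard = 0/6 = 0

0


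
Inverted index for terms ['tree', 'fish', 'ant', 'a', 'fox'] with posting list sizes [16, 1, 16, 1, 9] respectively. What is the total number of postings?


Summing posting list sizes:
'tree': 16 postings
'fish': 1 postings
'ant': 16 postings
'a': 1 postings
'fox': 9 postings
Total = 16 + 1 + 16 + 1 + 9 = 43

43


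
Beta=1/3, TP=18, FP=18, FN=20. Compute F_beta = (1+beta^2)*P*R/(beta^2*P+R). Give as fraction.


P = TP/(TP+FP) = 18/36 = 1/2
R = TP/(TP+FN) = 18/38 = 9/19
beta^2 = 1/3^2 = 1/9
(1 + beta^2) = 10/9
Numerator = (1+beta^2)*P*R = 5/19
Denominator = beta^2*P + R = 1/18 + 9/19 = 181/342
F_beta = 90/181

90/181


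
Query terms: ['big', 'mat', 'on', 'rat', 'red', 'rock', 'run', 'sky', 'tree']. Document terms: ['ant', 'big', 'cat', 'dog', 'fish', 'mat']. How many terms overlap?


Query terms: ['big', 'mat', 'on', 'rat', 'red', 'rock', 'run', 'sky', 'tree']
Document terms: ['ant', 'big', 'cat', 'dog', 'fish', 'mat']
Common terms: ['big', 'mat']
Overlap count = 2

2


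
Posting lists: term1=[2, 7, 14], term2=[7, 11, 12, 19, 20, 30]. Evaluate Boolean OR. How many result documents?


Boolean OR: find union of posting lists
term1 docs: [2, 7, 14]
term2 docs: [7, 11, 12, 19, 20, 30]
Union: [2, 7, 11, 12, 14, 19, 20, 30]
|union| = 8

8


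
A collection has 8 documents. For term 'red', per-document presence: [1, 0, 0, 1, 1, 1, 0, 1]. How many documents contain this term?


Checking each document for 'red':
Doc 1: present
Doc 2: absent
Doc 3: absent
Doc 4: present
Doc 5: present
Doc 6: present
Doc 7: absent
Doc 8: present
df = sum of presences = 1 + 0 + 0 + 1 + 1 + 1 + 0 + 1 = 5

5


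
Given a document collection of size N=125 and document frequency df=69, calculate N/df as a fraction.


IDF ratio = N / df
= 125 / 69
= 125/69

125/69


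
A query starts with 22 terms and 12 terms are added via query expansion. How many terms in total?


Original terms: 22
Expansion terms: 12
Total = 22 + 12 = 34

34


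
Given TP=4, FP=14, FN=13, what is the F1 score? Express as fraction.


F1 = 2 * P * R / (P + R)
P = TP/(TP+FP) = 4/18 = 2/9
R = TP/(TP+FN) = 4/17 = 4/17
2 * P * R = 2 * 2/9 * 4/17 = 16/153
P + R = 2/9 + 4/17 = 70/153
F1 = 16/153 / 70/153 = 8/35

8/35


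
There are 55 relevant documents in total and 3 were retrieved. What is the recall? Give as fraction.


Recall = retrieved_relevant / total_relevant
= 3 / 55
= 3 / (3 + 52)
= 3/55

3/55


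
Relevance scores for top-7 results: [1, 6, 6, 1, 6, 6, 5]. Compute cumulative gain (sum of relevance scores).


Cumulative Gain = sum of relevance scores
Position 1: rel=1, running sum=1
Position 2: rel=6, running sum=7
Position 3: rel=6, running sum=13
Position 4: rel=1, running sum=14
Position 5: rel=6, running sum=20
Position 6: rel=6, running sum=26
Position 7: rel=5, running sum=31
CG = 31

31


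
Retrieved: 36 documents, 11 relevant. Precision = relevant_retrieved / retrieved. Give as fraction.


Precision = relevant_retrieved / total_retrieved
= 11 / 36
= 11 / (11 + 25)
= 11/36

11/36


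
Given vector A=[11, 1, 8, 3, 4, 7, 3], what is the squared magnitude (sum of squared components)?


|A|^2 = sum of squared components
A[0]^2 = 11^2 = 121
A[1]^2 = 1^2 = 1
A[2]^2 = 8^2 = 64
A[3]^2 = 3^2 = 9
A[4]^2 = 4^2 = 16
A[5]^2 = 7^2 = 49
A[6]^2 = 3^2 = 9
Sum = 121 + 1 + 64 + 9 + 16 + 49 + 9 = 269

269


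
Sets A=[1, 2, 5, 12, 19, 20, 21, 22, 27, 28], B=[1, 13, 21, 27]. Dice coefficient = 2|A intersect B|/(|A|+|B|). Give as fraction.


A intersect B = [1, 21, 27]
|A intersect B| = 3
|A| = 10, |B| = 4
Dice = 2*3 / (10+4)
= 6 / 14 = 3/7

3/7


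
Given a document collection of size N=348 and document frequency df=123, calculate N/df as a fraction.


IDF ratio = N / df
= 348 / 123
= 116/41

116/41


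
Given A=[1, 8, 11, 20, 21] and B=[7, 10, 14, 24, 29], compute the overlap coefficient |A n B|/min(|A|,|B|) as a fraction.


A intersect B = []
|A intersect B| = 0
min(|A|, |B|) = min(5, 5) = 5
Overlap = 0 / 5 = 0

0


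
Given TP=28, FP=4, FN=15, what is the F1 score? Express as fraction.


F1 = 2 * P * R / (P + R)
P = TP/(TP+FP) = 28/32 = 7/8
R = TP/(TP+FN) = 28/43 = 28/43
2 * P * R = 2 * 7/8 * 28/43 = 49/43
P + R = 7/8 + 28/43 = 525/344
F1 = 49/43 / 525/344 = 56/75

56/75


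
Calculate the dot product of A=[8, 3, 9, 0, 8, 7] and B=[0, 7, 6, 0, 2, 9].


Dot product = sum of element-wise products
A[0]*B[0] = 8*0 = 0
A[1]*B[1] = 3*7 = 21
A[2]*B[2] = 9*6 = 54
A[3]*B[3] = 0*0 = 0
A[4]*B[4] = 8*2 = 16
A[5]*B[5] = 7*9 = 63
Sum = 0 + 21 + 54 + 0 + 16 + 63 = 154

154


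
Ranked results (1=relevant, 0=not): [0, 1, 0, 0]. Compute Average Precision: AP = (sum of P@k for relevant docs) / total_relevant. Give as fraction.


Computing P@k for each relevant position:
Position 1: not relevant
Position 2: relevant, P@2 = 1/2 = 1/2
Position 3: not relevant
Position 4: not relevant
Sum of P@k = 1/2 = 1/2
AP = 1/2 / 1 = 1/2

1/2


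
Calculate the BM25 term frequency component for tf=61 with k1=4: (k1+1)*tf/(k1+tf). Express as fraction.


BM25 TF component = (k1+1)*tf / (k1+tf)
k1 = 4, tf = 61
Numerator = (4+1)*61 = 305
Denominator = 4 + 61 = 65
= 305/65 = 61/13

61/13


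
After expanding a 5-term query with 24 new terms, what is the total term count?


Original terms: 5
Expansion terms: 24
Total = 5 + 24 = 29

29


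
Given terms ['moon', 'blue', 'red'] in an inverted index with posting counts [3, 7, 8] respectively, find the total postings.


Summing posting list sizes:
'moon': 3 postings
'blue': 7 postings
'red': 8 postings
Total = 3 + 7 + 8 = 18

18


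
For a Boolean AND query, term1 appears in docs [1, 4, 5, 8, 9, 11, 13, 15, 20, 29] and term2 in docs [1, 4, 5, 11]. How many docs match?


Boolean AND: find intersection of posting lists
term1 docs: [1, 4, 5, 8, 9, 11, 13, 15, 20, 29]
term2 docs: [1, 4, 5, 11]
Intersection: [1, 4, 5, 11]
|intersection| = 4

4


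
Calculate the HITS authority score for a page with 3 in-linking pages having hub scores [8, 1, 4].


Authority = sum of hub scores of in-linkers
In-link 1: hub score = 8
In-link 2: hub score = 1
In-link 3: hub score = 4
Authority = 8 + 1 + 4 = 13

13


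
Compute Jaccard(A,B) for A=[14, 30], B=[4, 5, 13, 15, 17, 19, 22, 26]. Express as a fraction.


A intersect B = []
|A intersect B| = 0
A union B = [4, 5, 13, 14, 15, 17, 19, 22, 26, 30]
|A union B| = 10
Jaccard = 0/10 = 0

0


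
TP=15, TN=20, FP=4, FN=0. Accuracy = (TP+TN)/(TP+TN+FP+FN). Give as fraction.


Accuracy = (TP + TN) / (TP + TN + FP + FN)
TP + TN = 15 + 20 = 35
Total = 15 + 20 + 4 + 0 = 39
Accuracy = 35 / 39 = 35/39

35/39


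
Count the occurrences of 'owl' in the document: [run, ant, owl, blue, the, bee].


Document has 6 words
Scanning for 'owl':
Found at positions: [2]
Count = 1

1


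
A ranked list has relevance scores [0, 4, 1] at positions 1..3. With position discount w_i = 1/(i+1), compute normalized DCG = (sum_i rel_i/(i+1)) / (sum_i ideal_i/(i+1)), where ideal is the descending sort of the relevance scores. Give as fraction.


Position discount weights w_i = 1/(i+1) for i=1..3:
Weights = [1/2, 1/3, 1/4]
Actual relevance: [0, 4, 1]
DCG = 0/2 + 4/3 + 1/4 = 19/12
Ideal relevance (sorted desc): [4, 1, 0]
Ideal DCG = 4/2 + 1/3 + 0/4 = 7/3
nDCG = DCG / ideal_DCG = 19/12 / 7/3 = 19/28

19/28


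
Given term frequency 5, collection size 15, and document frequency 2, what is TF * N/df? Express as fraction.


TF * (N/df)
= 5 * (15/2)
= 5 * 15/2
= 75/2

75/2


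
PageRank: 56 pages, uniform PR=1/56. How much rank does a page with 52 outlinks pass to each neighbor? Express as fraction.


Initial PR = 1/56 = 1/56
Outlinks = 52
Contribution per link = PR / outlinks
= 1/56 / 52
= 1/2912

1/2912


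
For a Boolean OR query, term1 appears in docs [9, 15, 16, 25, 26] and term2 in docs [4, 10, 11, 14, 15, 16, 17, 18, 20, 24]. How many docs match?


Boolean OR: find union of posting lists
term1 docs: [9, 15, 16, 25, 26]
term2 docs: [4, 10, 11, 14, 15, 16, 17, 18, 20, 24]
Union: [4, 9, 10, 11, 14, 15, 16, 17, 18, 20, 24, 25, 26]
|union| = 13

13


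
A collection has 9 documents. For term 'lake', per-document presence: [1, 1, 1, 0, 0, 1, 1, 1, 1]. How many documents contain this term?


Checking each document for 'lake':
Doc 1: present
Doc 2: present
Doc 3: present
Doc 4: absent
Doc 5: absent
Doc 6: present
Doc 7: present
Doc 8: present
Doc 9: present
df = sum of presences = 1 + 1 + 1 + 0 + 0 + 1 + 1 + 1 + 1 = 7

7


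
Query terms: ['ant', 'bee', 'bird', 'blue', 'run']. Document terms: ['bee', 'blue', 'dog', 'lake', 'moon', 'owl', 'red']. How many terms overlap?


Query terms: ['ant', 'bee', 'bird', 'blue', 'run']
Document terms: ['bee', 'blue', 'dog', 'lake', 'moon', 'owl', 'red']
Common terms: ['bee', 'blue']
Overlap count = 2

2


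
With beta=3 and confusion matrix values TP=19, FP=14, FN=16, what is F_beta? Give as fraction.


P = TP/(TP+FP) = 19/33 = 19/33
R = TP/(TP+FN) = 19/35 = 19/35
beta^2 = 3^2 = 9
(1 + beta^2) = 10
Numerator = (1+beta^2)*P*R = 722/231
Denominator = beta^2*P + R = 57/11 + 19/35 = 2204/385
F_beta = 95/174

95/174


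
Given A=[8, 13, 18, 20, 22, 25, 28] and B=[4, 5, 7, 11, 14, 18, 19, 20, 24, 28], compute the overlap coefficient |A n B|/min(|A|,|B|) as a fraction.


A intersect B = [18, 20, 28]
|A intersect B| = 3
min(|A|, |B|) = min(7, 10) = 7
Overlap = 3 / 7 = 3/7

3/7


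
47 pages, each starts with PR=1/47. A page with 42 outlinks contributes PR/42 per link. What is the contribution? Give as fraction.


Initial PR = 1/47 = 1/47
Outlinks = 42
Contribution per link = PR / outlinks
= 1/47 / 42
= 1/1974

1/1974


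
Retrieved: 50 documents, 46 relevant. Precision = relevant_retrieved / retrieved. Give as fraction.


Precision = relevant_retrieved / total_retrieved
= 46 / 50
= 46 / (46 + 4)
= 23/25

23/25


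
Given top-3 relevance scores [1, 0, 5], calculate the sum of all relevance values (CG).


Cumulative Gain = sum of relevance scores
Position 1: rel=1, running sum=1
Position 2: rel=0, running sum=1
Position 3: rel=5, running sum=6
CG = 6

6


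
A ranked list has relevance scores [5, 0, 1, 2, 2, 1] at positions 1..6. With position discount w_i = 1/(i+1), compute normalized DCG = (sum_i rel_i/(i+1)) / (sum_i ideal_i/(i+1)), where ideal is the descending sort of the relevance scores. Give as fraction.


Position discount weights w_i = 1/(i+1) for i=1..6:
Weights = [1/2, 1/3, 1/4, 1/5, 1/6, 1/7]
Actual relevance: [5, 0, 1, 2, 2, 1]
DCG = 5/2 + 0/3 + 1/4 + 2/5 + 2/6 + 1/7 = 1523/420
Ideal relevance (sorted desc): [5, 2, 2, 1, 1, 0]
Ideal DCG = 5/2 + 2/3 + 2/4 + 1/5 + 1/6 + 0/7 = 121/30
nDCG = DCG / ideal_DCG = 1523/420 / 121/30 = 1523/1694

1523/1694


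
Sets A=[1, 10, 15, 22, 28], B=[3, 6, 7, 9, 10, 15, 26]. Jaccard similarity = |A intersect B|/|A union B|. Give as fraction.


A intersect B = [10, 15]
|A intersect B| = 2
A union B = [1, 3, 6, 7, 9, 10, 15, 22, 26, 28]
|A union B| = 10
Jaccard = 2/10 = 1/5

1/5


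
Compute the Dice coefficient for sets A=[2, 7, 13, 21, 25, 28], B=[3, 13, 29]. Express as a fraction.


A intersect B = [13]
|A intersect B| = 1
|A| = 6, |B| = 3
Dice = 2*1 / (6+3)
= 2 / 9 = 2/9

2/9


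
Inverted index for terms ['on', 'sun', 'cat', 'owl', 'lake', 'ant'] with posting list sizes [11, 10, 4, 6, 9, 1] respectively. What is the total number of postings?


Summing posting list sizes:
'on': 11 postings
'sun': 10 postings
'cat': 4 postings
'owl': 6 postings
'lake': 9 postings
'ant': 1 postings
Total = 11 + 10 + 4 + 6 + 9 + 1 = 41

41


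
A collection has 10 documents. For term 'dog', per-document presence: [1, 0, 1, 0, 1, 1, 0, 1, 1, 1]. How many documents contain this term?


Checking each document for 'dog':
Doc 1: present
Doc 2: absent
Doc 3: present
Doc 4: absent
Doc 5: present
Doc 6: present
Doc 7: absent
Doc 8: present
Doc 9: present
Doc 10: present
df = sum of presences = 1 + 0 + 1 + 0 + 1 + 1 + 0 + 1 + 1 + 1 = 7

7


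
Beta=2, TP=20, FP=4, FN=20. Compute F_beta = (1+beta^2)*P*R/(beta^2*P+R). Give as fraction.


P = TP/(TP+FP) = 20/24 = 5/6
R = TP/(TP+FN) = 20/40 = 1/2
beta^2 = 2^2 = 4
(1 + beta^2) = 5
Numerator = (1+beta^2)*P*R = 25/12
Denominator = beta^2*P + R = 10/3 + 1/2 = 23/6
F_beta = 25/46

25/46


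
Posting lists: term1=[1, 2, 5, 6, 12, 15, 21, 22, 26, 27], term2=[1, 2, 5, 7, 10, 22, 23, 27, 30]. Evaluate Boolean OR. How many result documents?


Boolean OR: find union of posting lists
term1 docs: [1, 2, 5, 6, 12, 15, 21, 22, 26, 27]
term2 docs: [1, 2, 5, 7, 10, 22, 23, 27, 30]
Union: [1, 2, 5, 6, 7, 10, 12, 15, 21, 22, 23, 26, 27, 30]
|union| = 14

14


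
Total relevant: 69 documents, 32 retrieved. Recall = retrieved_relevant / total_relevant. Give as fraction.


Recall = retrieved_relevant / total_relevant
= 32 / 69
= 32 / (32 + 37)
= 32/69

32/69


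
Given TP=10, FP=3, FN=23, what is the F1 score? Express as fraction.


F1 = 2 * P * R / (P + R)
P = TP/(TP+FP) = 10/13 = 10/13
R = TP/(TP+FN) = 10/33 = 10/33
2 * P * R = 2 * 10/13 * 10/33 = 200/429
P + R = 10/13 + 10/33 = 460/429
F1 = 200/429 / 460/429 = 10/23

10/23


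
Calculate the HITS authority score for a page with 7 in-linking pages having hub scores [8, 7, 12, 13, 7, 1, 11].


Authority = sum of hub scores of in-linkers
In-link 1: hub score = 8
In-link 2: hub score = 7
In-link 3: hub score = 12
In-link 4: hub score = 13
In-link 5: hub score = 7
In-link 6: hub score = 1
In-link 7: hub score = 11
Authority = 8 + 7 + 12 + 13 + 7 + 1 + 11 = 59

59


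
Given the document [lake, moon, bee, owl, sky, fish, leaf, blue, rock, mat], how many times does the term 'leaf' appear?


Document has 10 words
Scanning for 'leaf':
Found at positions: [6]
Count = 1

1


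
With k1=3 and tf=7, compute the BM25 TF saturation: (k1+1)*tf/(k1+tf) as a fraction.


BM25 TF component = (k1+1)*tf / (k1+tf)
k1 = 3, tf = 7
Numerator = (3+1)*7 = 28
Denominator = 3 + 7 = 10
= 28/10 = 14/5

14/5


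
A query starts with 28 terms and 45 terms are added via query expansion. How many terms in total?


Original terms: 28
Expansion terms: 45
Total = 28 + 45 = 73

73


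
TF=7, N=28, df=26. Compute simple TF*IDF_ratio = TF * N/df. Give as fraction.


TF * (N/df)
= 7 * (28/26)
= 7 * 14/13
= 98/13

98/13


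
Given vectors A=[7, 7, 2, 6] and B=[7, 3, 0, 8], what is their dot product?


Dot product = sum of element-wise products
A[0]*B[0] = 7*7 = 49
A[1]*B[1] = 7*3 = 21
A[2]*B[2] = 2*0 = 0
A[3]*B[3] = 6*8 = 48
Sum = 49 + 21 + 0 + 48 = 118

118


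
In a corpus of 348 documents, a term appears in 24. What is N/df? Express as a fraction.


IDF ratio = N / df
= 348 / 24
= 29/2

29/2


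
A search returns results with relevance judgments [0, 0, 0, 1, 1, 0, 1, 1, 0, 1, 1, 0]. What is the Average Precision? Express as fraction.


Computing P@k for each relevant position:
Position 1: not relevant
Position 2: not relevant
Position 3: not relevant
Position 4: relevant, P@4 = 1/4 = 1/4
Position 5: relevant, P@5 = 2/5 = 2/5
Position 6: not relevant
Position 7: relevant, P@7 = 3/7 = 3/7
Position 8: relevant, P@8 = 4/8 = 1/2
Position 9: not relevant
Position 10: relevant, P@10 = 5/10 = 1/2
Position 11: relevant, P@11 = 6/11 = 6/11
Position 12: not relevant
Sum of P@k = 1/4 + 2/5 + 3/7 + 1/2 + 1/2 + 6/11 = 4041/1540
AP = 4041/1540 / 6 = 1347/3080

1347/3080


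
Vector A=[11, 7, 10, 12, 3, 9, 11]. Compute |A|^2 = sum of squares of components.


|A|^2 = sum of squared components
A[0]^2 = 11^2 = 121
A[1]^2 = 7^2 = 49
A[2]^2 = 10^2 = 100
A[3]^2 = 12^2 = 144
A[4]^2 = 3^2 = 9
A[5]^2 = 9^2 = 81
A[6]^2 = 11^2 = 121
Sum = 121 + 49 + 100 + 144 + 9 + 81 + 121 = 625

625


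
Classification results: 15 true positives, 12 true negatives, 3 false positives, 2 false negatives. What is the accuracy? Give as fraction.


Accuracy = (TP + TN) / (TP + TN + FP + FN)
TP + TN = 15 + 12 = 27
Total = 15 + 12 + 3 + 2 = 32
Accuracy = 27 / 32 = 27/32

27/32


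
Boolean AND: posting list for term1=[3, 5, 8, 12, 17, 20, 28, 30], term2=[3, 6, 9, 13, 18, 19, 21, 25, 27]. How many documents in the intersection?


Boolean AND: find intersection of posting lists
term1 docs: [3, 5, 8, 12, 17, 20, 28, 30]
term2 docs: [3, 6, 9, 13, 18, 19, 21, 25, 27]
Intersection: [3]
|intersection| = 1

1


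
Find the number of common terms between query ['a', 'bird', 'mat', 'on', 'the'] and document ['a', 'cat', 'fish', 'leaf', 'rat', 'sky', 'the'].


Query terms: ['a', 'bird', 'mat', 'on', 'the']
Document terms: ['a', 'cat', 'fish', 'leaf', 'rat', 'sky', 'the']
Common terms: ['a', 'the']
Overlap count = 2

2


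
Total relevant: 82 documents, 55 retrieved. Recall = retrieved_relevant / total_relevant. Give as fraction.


Recall = retrieved_relevant / total_relevant
= 55 / 82
= 55 / (55 + 27)
= 55/82

55/82


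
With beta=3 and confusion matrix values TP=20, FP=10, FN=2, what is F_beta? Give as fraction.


P = TP/(TP+FP) = 20/30 = 2/3
R = TP/(TP+FN) = 20/22 = 10/11
beta^2 = 3^2 = 9
(1 + beta^2) = 10
Numerator = (1+beta^2)*P*R = 200/33
Denominator = beta^2*P + R = 6 + 10/11 = 76/11
F_beta = 50/57

50/57


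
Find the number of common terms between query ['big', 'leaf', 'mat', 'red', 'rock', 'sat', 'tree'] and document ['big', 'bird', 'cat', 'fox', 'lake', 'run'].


Query terms: ['big', 'leaf', 'mat', 'red', 'rock', 'sat', 'tree']
Document terms: ['big', 'bird', 'cat', 'fox', 'lake', 'run']
Common terms: ['big']
Overlap count = 1

1


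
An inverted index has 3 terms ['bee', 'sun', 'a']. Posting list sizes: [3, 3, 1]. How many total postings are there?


Summing posting list sizes:
'bee': 3 postings
'sun': 3 postings
'a': 1 postings
Total = 3 + 3 + 1 = 7

7


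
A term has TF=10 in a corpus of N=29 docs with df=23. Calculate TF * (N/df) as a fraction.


TF * (N/df)
= 10 * (29/23)
= 10 * 29/23
= 290/23

290/23


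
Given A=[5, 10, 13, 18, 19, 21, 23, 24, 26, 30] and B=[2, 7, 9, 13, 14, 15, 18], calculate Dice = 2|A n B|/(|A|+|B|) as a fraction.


A intersect B = [13, 18]
|A intersect B| = 2
|A| = 10, |B| = 7
Dice = 2*2 / (10+7)
= 4 / 17 = 4/17

4/17


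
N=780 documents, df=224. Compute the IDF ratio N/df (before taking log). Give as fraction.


IDF ratio = N / df
= 780 / 224
= 195/56

195/56


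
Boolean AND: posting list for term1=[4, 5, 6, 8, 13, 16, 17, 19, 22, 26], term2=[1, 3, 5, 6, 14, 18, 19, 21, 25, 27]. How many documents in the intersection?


Boolean AND: find intersection of posting lists
term1 docs: [4, 5, 6, 8, 13, 16, 17, 19, 22, 26]
term2 docs: [1, 3, 5, 6, 14, 18, 19, 21, 25, 27]
Intersection: [5, 6, 19]
|intersection| = 3

3


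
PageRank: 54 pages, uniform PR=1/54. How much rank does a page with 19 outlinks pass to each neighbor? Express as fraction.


Initial PR = 1/54 = 1/54
Outlinks = 19
Contribution per link = PR / outlinks
= 1/54 / 19
= 1/1026

1/1026


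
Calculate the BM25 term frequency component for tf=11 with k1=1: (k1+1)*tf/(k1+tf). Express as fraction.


BM25 TF component = (k1+1)*tf / (k1+tf)
k1 = 1, tf = 11
Numerator = (1+1)*11 = 22
Denominator = 1 + 11 = 12
= 22/12 = 11/6

11/6


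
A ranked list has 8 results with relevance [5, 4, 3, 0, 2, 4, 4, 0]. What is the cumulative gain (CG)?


Cumulative Gain = sum of relevance scores
Position 1: rel=5, running sum=5
Position 2: rel=4, running sum=9
Position 3: rel=3, running sum=12
Position 4: rel=0, running sum=12
Position 5: rel=2, running sum=14
Position 6: rel=4, running sum=18
Position 7: rel=4, running sum=22
Position 8: rel=0, running sum=22
CG = 22

22


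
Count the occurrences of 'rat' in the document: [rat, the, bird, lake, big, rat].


Document has 6 words
Scanning for 'rat':
Found at positions: [0, 5]
Count = 2

2


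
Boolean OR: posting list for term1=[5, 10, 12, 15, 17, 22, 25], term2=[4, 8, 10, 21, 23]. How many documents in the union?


Boolean OR: find union of posting lists
term1 docs: [5, 10, 12, 15, 17, 22, 25]
term2 docs: [4, 8, 10, 21, 23]
Union: [4, 5, 8, 10, 12, 15, 17, 21, 22, 23, 25]
|union| = 11

11


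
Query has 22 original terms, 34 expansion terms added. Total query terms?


Original terms: 22
Expansion terms: 34
Total = 22 + 34 = 56

56


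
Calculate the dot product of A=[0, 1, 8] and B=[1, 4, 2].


Dot product = sum of element-wise products
A[0]*B[0] = 0*1 = 0
A[1]*B[1] = 1*4 = 4
A[2]*B[2] = 8*2 = 16
Sum = 0 + 4 + 16 = 20

20


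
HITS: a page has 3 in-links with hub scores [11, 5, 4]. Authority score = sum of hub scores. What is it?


Authority = sum of hub scores of in-linkers
In-link 1: hub score = 11
In-link 2: hub score = 5
In-link 3: hub score = 4
Authority = 11 + 5 + 4 = 20

20


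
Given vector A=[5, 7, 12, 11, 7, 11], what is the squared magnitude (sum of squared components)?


|A|^2 = sum of squared components
A[0]^2 = 5^2 = 25
A[1]^2 = 7^2 = 49
A[2]^2 = 12^2 = 144
A[3]^2 = 11^2 = 121
A[4]^2 = 7^2 = 49
A[5]^2 = 11^2 = 121
Sum = 25 + 49 + 144 + 121 + 49 + 121 = 509

509


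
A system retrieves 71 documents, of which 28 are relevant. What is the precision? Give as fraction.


Precision = relevant_retrieved / total_retrieved
= 28 / 71
= 28 / (28 + 43)
= 28/71

28/71


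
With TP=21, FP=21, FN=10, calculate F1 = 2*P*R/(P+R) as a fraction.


F1 = 2 * P * R / (P + R)
P = TP/(TP+FP) = 21/42 = 1/2
R = TP/(TP+FN) = 21/31 = 21/31
2 * P * R = 2 * 1/2 * 21/31 = 21/31
P + R = 1/2 + 21/31 = 73/62
F1 = 21/31 / 73/62 = 42/73

42/73


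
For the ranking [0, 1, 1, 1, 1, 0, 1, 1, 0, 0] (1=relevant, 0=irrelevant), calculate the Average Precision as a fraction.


Computing P@k for each relevant position:
Position 1: not relevant
Position 2: relevant, P@2 = 1/2 = 1/2
Position 3: relevant, P@3 = 2/3 = 2/3
Position 4: relevant, P@4 = 3/4 = 3/4
Position 5: relevant, P@5 = 4/5 = 4/5
Position 6: not relevant
Position 7: relevant, P@7 = 5/7 = 5/7
Position 8: relevant, P@8 = 6/8 = 3/4
Position 9: not relevant
Position 10: not relevant
Sum of P@k = 1/2 + 2/3 + 3/4 + 4/5 + 5/7 + 3/4 = 439/105
AP = 439/105 / 6 = 439/630

439/630


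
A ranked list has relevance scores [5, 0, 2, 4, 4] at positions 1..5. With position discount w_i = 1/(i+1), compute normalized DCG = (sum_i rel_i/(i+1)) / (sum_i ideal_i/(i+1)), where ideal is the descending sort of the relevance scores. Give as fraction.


Position discount weights w_i = 1/(i+1) for i=1..5:
Weights = [1/2, 1/3, 1/4, 1/5, 1/6]
Actual relevance: [5, 0, 2, 4, 4]
DCG = 5/2 + 0/3 + 2/4 + 4/5 + 4/6 = 67/15
Ideal relevance (sorted desc): [5, 4, 4, 2, 0]
Ideal DCG = 5/2 + 4/3 + 4/4 + 2/5 + 0/6 = 157/30
nDCG = DCG / ideal_DCG = 67/15 / 157/30 = 134/157

134/157


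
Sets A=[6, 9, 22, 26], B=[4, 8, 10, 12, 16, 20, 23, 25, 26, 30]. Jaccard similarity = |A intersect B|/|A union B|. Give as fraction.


A intersect B = [26]
|A intersect B| = 1
A union B = [4, 6, 8, 9, 10, 12, 16, 20, 22, 23, 25, 26, 30]
|A union B| = 13
Jaccard = 1/13 = 1/13

1/13


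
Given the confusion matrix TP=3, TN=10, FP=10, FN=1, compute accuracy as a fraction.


Accuracy = (TP + TN) / (TP + TN + FP + FN)
TP + TN = 3 + 10 = 13
Total = 3 + 10 + 10 + 1 = 24
Accuracy = 13 / 24 = 13/24

13/24


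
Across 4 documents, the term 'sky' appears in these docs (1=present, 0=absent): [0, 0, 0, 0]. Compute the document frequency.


Checking each document for 'sky':
Doc 1: absent
Doc 2: absent
Doc 3: absent
Doc 4: absent
df = sum of presences = 0 + 0 + 0 + 0 = 0

0


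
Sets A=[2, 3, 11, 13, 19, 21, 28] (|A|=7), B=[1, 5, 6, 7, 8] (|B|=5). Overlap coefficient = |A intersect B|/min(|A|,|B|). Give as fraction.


A intersect B = []
|A intersect B| = 0
min(|A|, |B|) = min(7, 5) = 5
Overlap = 0 / 5 = 0

0


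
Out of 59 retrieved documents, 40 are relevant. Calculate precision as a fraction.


Precision = relevant_retrieved / total_retrieved
= 40 / 59
= 40 / (40 + 19)
= 40/59

40/59


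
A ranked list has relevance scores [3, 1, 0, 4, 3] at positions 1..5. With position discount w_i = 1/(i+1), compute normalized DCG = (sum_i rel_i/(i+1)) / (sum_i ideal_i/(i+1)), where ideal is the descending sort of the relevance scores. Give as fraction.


Position discount weights w_i = 1/(i+1) for i=1..5:
Weights = [1/2, 1/3, 1/4, 1/5, 1/6]
Actual relevance: [3, 1, 0, 4, 3]
DCG = 3/2 + 1/3 + 0/4 + 4/5 + 3/6 = 47/15
Ideal relevance (sorted desc): [4, 3, 3, 1, 0]
Ideal DCG = 4/2 + 3/3 + 3/4 + 1/5 + 0/6 = 79/20
nDCG = DCG / ideal_DCG = 47/15 / 79/20 = 188/237

188/237


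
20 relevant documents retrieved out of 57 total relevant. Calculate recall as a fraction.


Recall = retrieved_relevant / total_relevant
= 20 / 57
= 20 / (20 + 37)
= 20/57

20/57


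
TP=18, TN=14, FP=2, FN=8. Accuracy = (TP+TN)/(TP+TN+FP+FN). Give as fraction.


Accuracy = (TP + TN) / (TP + TN + FP + FN)
TP + TN = 18 + 14 = 32
Total = 18 + 14 + 2 + 8 = 42
Accuracy = 32 / 42 = 16/21

16/21


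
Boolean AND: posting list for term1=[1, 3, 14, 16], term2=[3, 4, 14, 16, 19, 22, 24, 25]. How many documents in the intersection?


Boolean AND: find intersection of posting lists
term1 docs: [1, 3, 14, 16]
term2 docs: [3, 4, 14, 16, 19, 22, 24, 25]
Intersection: [3, 14, 16]
|intersection| = 3

3


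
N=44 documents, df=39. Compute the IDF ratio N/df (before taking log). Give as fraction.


IDF ratio = N / df
= 44 / 39
= 44/39

44/39


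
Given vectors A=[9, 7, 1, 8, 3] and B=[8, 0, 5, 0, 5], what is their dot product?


Dot product = sum of element-wise products
A[0]*B[0] = 9*8 = 72
A[1]*B[1] = 7*0 = 0
A[2]*B[2] = 1*5 = 5
A[3]*B[3] = 8*0 = 0
A[4]*B[4] = 3*5 = 15
Sum = 72 + 0 + 5 + 0 + 15 = 92

92


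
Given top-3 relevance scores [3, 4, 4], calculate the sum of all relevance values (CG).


Cumulative Gain = sum of relevance scores
Position 1: rel=3, running sum=3
Position 2: rel=4, running sum=7
Position 3: rel=4, running sum=11
CG = 11

11


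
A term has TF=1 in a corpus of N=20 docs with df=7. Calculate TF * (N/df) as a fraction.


TF * (N/df)
= 1 * (20/7)
= 1 * 20/7
= 20/7

20/7


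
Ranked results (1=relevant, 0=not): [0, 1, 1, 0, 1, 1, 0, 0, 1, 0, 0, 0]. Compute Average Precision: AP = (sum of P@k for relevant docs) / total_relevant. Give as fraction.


Computing P@k for each relevant position:
Position 1: not relevant
Position 2: relevant, P@2 = 1/2 = 1/2
Position 3: relevant, P@3 = 2/3 = 2/3
Position 4: not relevant
Position 5: relevant, P@5 = 3/5 = 3/5
Position 6: relevant, P@6 = 4/6 = 2/3
Position 7: not relevant
Position 8: not relevant
Position 9: relevant, P@9 = 5/9 = 5/9
Position 10: not relevant
Position 11: not relevant
Position 12: not relevant
Sum of P@k = 1/2 + 2/3 + 3/5 + 2/3 + 5/9 = 269/90
AP = 269/90 / 5 = 269/450

269/450


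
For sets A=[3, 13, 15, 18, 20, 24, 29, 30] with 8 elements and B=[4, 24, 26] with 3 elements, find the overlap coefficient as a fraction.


A intersect B = [24]
|A intersect B| = 1
min(|A|, |B|) = min(8, 3) = 3
Overlap = 1 / 3 = 1/3

1/3


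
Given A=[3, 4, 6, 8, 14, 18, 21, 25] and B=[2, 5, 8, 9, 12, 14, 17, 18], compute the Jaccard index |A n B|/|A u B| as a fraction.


A intersect B = [8, 14, 18]
|A intersect B| = 3
A union B = [2, 3, 4, 5, 6, 8, 9, 12, 14, 17, 18, 21, 25]
|A union B| = 13
Jaccard = 3/13 = 3/13

3/13


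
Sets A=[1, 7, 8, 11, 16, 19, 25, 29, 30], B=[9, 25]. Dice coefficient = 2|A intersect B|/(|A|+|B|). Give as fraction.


A intersect B = [25]
|A intersect B| = 1
|A| = 9, |B| = 2
Dice = 2*1 / (9+2)
= 2 / 11 = 2/11

2/11


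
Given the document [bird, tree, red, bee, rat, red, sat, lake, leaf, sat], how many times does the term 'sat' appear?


Document has 10 words
Scanning for 'sat':
Found at positions: [6, 9]
Count = 2

2


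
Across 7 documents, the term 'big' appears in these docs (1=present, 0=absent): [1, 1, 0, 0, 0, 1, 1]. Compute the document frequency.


Checking each document for 'big':
Doc 1: present
Doc 2: present
Doc 3: absent
Doc 4: absent
Doc 5: absent
Doc 6: present
Doc 7: present
df = sum of presences = 1 + 1 + 0 + 0 + 0 + 1 + 1 = 4

4


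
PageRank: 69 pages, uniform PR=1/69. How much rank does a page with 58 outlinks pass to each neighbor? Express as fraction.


Initial PR = 1/69 = 1/69
Outlinks = 58
Contribution per link = PR / outlinks
= 1/69 / 58
= 1/4002

1/4002


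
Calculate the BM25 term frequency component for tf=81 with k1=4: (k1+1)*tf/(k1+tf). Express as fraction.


BM25 TF component = (k1+1)*tf / (k1+tf)
k1 = 4, tf = 81
Numerator = (4+1)*81 = 405
Denominator = 4 + 81 = 85
= 405/85 = 81/17

81/17


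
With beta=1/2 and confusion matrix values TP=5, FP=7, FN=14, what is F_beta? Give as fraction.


P = TP/(TP+FP) = 5/12 = 5/12
R = TP/(TP+FN) = 5/19 = 5/19
beta^2 = 1/2^2 = 1/4
(1 + beta^2) = 5/4
Numerator = (1+beta^2)*P*R = 125/912
Denominator = beta^2*P + R = 5/48 + 5/19 = 335/912
F_beta = 25/67

25/67


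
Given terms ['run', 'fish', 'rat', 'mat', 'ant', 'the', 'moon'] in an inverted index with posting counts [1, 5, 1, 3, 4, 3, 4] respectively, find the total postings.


Summing posting list sizes:
'run': 1 postings
'fish': 5 postings
'rat': 1 postings
'mat': 3 postings
'ant': 4 postings
'the': 3 postings
'moon': 4 postings
Total = 1 + 5 + 1 + 3 + 4 + 3 + 4 = 21

21


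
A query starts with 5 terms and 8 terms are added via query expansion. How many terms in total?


Original terms: 5
Expansion terms: 8
Total = 5 + 8 = 13

13


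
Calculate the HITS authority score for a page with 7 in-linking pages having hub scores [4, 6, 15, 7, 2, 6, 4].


Authority = sum of hub scores of in-linkers
In-link 1: hub score = 4
In-link 2: hub score = 6
In-link 3: hub score = 15
In-link 4: hub score = 7
In-link 5: hub score = 2
In-link 6: hub score = 6
In-link 7: hub score = 4
Authority = 4 + 6 + 15 + 7 + 2 + 6 + 4 = 44

44


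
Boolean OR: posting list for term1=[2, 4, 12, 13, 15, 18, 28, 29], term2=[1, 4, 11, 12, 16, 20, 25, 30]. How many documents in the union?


Boolean OR: find union of posting lists
term1 docs: [2, 4, 12, 13, 15, 18, 28, 29]
term2 docs: [1, 4, 11, 12, 16, 20, 25, 30]
Union: [1, 2, 4, 11, 12, 13, 15, 16, 18, 20, 25, 28, 29, 30]
|union| = 14

14


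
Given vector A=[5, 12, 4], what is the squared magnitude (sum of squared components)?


|A|^2 = sum of squared components
A[0]^2 = 5^2 = 25
A[1]^2 = 12^2 = 144
A[2]^2 = 4^2 = 16
Sum = 25 + 144 + 16 = 185

185


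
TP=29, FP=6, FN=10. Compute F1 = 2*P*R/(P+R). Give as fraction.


F1 = 2 * P * R / (P + R)
P = TP/(TP+FP) = 29/35 = 29/35
R = TP/(TP+FN) = 29/39 = 29/39
2 * P * R = 2 * 29/35 * 29/39 = 1682/1365
P + R = 29/35 + 29/39 = 2146/1365
F1 = 1682/1365 / 2146/1365 = 29/37

29/37


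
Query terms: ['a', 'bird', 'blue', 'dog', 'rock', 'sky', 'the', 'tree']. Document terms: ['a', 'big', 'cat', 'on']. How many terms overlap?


Query terms: ['a', 'bird', 'blue', 'dog', 'rock', 'sky', 'the', 'tree']
Document terms: ['a', 'big', 'cat', 'on']
Common terms: ['a']
Overlap count = 1

1


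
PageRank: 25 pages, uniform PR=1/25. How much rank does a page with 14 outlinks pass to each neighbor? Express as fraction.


Initial PR = 1/25 = 1/25
Outlinks = 14
Contribution per link = PR / outlinks
= 1/25 / 14
= 1/350

1/350


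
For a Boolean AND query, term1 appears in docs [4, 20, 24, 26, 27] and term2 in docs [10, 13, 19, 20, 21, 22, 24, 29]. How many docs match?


Boolean AND: find intersection of posting lists
term1 docs: [4, 20, 24, 26, 27]
term2 docs: [10, 13, 19, 20, 21, 22, 24, 29]
Intersection: [20, 24]
|intersection| = 2

2


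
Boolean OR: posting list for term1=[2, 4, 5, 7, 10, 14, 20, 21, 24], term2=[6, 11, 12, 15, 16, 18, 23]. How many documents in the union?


Boolean OR: find union of posting lists
term1 docs: [2, 4, 5, 7, 10, 14, 20, 21, 24]
term2 docs: [6, 11, 12, 15, 16, 18, 23]
Union: [2, 4, 5, 6, 7, 10, 11, 12, 14, 15, 16, 18, 20, 21, 23, 24]
|union| = 16

16


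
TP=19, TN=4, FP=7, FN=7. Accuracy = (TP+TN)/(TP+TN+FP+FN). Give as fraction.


Accuracy = (TP + TN) / (TP + TN + FP + FN)
TP + TN = 19 + 4 = 23
Total = 19 + 4 + 7 + 7 = 37
Accuracy = 23 / 37 = 23/37

23/37


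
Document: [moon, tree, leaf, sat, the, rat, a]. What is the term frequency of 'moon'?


Document has 7 words
Scanning for 'moon':
Found at positions: [0]
Count = 1

1


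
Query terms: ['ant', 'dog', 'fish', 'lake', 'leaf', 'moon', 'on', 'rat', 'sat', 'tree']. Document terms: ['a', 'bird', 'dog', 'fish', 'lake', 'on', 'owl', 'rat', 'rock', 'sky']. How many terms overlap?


Query terms: ['ant', 'dog', 'fish', 'lake', 'leaf', 'moon', 'on', 'rat', 'sat', 'tree']
Document terms: ['a', 'bird', 'dog', 'fish', 'lake', 'on', 'owl', 'rat', 'rock', 'sky']
Common terms: ['dog', 'fish', 'lake', 'on', 'rat']
Overlap count = 5

5


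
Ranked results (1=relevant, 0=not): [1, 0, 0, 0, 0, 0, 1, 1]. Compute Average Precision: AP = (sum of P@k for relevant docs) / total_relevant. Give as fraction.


Computing P@k for each relevant position:
Position 1: relevant, P@1 = 1/1 = 1
Position 2: not relevant
Position 3: not relevant
Position 4: not relevant
Position 5: not relevant
Position 6: not relevant
Position 7: relevant, P@7 = 2/7 = 2/7
Position 8: relevant, P@8 = 3/8 = 3/8
Sum of P@k = 1 + 2/7 + 3/8 = 93/56
AP = 93/56 / 3 = 31/56

31/56


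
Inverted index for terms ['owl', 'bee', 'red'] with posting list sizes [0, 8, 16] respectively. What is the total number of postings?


Summing posting list sizes:
'owl': 0 postings
'bee': 8 postings
'red': 16 postings
Total = 0 + 8 + 16 = 24

24


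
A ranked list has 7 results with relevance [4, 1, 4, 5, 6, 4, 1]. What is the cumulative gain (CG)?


Cumulative Gain = sum of relevance scores
Position 1: rel=4, running sum=4
Position 2: rel=1, running sum=5
Position 3: rel=4, running sum=9
Position 4: rel=5, running sum=14
Position 5: rel=6, running sum=20
Position 6: rel=4, running sum=24
Position 7: rel=1, running sum=25
CG = 25

25


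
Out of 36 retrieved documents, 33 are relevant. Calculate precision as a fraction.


Precision = relevant_retrieved / total_retrieved
= 33 / 36
= 33 / (33 + 3)
= 11/12

11/12


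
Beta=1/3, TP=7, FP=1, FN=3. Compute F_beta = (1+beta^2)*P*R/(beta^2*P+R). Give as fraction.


P = TP/(TP+FP) = 7/8 = 7/8
R = TP/(TP+FN) = 7/10 = 7/10
beta^2 = 1/3^2 = 1/9
(1 + beta^2) = 10/9
Numerator = (1+beta^2)*P*R = 49/72
Denominator = beta^2*P + R = 7/72 + 7/10 = 287/360
F_beta = 35/41

35/41


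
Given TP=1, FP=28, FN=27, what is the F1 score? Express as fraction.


F1 = 2 * P * R / (P + R)
P = TP/(TP+FP) = 1/29 = 1/29
R = TP/(TP+FN) = 1/28 = 1/28
2 * P * R = 2 * 1/29 * 1/28 = 1/406
P + R = 1/29 + 1/28 = 57/812
F1 = 1/406 / 57/812 = 2/57

2/57


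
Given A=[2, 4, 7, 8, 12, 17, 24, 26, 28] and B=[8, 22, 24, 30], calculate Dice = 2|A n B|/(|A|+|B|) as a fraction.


A intersect B = [8, 24]
|A intersect B| = 2
|A| = 9, |B| = 4
Dice = 2*2 / (9+4)
= 4 / 13 = 4/13

4/13


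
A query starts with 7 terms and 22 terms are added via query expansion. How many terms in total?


Original terms: 7
Expansion terms: 22
Total = 7 + 22 = 29

29


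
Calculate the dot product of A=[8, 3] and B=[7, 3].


Dot product = sum of element-wise products
A[0]*B[0] = 8*7 = 56
A[1]*B[1] = 3*3 = 9
Sum = 56 + 9 = 65

65


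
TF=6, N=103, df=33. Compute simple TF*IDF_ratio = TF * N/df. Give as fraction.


TF * (N/df)
= 6 * (103/33)
= 6 * 103/33
= 206/11

206/11


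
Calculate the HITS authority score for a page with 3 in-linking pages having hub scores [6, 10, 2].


Authority = sum of hub scores of in-linkers
In-link 1: hub score = 6
In-link 2: hub score = 10
In-link 3: hub score = 2
Authority = 6 + 10 + 2 = 18

18


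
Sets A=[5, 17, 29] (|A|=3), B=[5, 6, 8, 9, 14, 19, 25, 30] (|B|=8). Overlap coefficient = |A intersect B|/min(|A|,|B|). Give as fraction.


A intersect B = [5]
|A intersect B| = 1
min(|A|, |B|) = min(3, 8) = 3
Overlap = 1 / 3 = 1/3

1/3


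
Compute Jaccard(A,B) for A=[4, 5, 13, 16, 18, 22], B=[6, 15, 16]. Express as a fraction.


A intersect B = [16]
|A intersect B| = 1
A union B = [4, 5, 6, 13, 15, 16, 18, 22]
|A union B| = 8
Jaccard = 1/8 = 1/8

1/8


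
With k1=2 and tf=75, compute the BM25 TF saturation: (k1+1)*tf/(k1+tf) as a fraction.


BM25 TF component = (k1+1)*tf / (k1+tf)
k1 = 2, tf = 75
Numerator = (2+1)*75 = 225
Denominator = 2 + 75 = 77
= 225/77 = 225/77

225/77


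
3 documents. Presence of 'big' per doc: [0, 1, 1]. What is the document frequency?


Checking each document for 'big':
Doc 1: absent
Doc 2: present
Doc 3: present
df = sum of presences = 0 + 1 + 1 = 2

2
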